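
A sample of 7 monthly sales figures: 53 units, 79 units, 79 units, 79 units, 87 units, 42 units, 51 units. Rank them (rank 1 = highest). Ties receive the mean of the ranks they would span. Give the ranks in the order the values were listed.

5, 3, 3, 3, 1, 7, 6

Sorted (descending): 87, 79, 79, 79, 53, 51, 42
The 3 values of 79 occupy positions 2–4 → average rank 3.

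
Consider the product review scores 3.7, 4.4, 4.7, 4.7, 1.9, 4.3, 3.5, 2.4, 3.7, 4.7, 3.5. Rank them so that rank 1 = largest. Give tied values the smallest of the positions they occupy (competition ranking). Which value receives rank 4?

4.4

Sorted (descending): 4.7, 4.7, 4.7, 4.4, 4.3, 3.7, 3.7, 3.5, 3.5, 2.4, 1.9
The 3 values of 4.7 occupy positions 1–3 → each gets rank 1.
The 2 values of 3.7 occupy positions 6–7 → each gets rank 6.
The 2 values of 3.5 occupy positions 8–9 → each gets rank 8.
Rank 4 → value 4.4.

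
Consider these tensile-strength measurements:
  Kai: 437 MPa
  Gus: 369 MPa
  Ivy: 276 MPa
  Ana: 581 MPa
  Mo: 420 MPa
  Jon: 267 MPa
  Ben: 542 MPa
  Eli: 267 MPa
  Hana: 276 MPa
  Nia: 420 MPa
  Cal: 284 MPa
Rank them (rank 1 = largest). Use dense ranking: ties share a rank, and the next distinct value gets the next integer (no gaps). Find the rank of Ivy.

7

Sorted (descending): 581, 542, 437, 420, 420, 369, 284, 276, 276, 267, 267
The 2 values of 420 share dense rank 4.
The 2 values of 276 share dense rank 7.
The 2 values of 267 share dense rank 8.
Remaining distinct values take the next consecutive integers.
Ivy has value 276 MPa → rank 7.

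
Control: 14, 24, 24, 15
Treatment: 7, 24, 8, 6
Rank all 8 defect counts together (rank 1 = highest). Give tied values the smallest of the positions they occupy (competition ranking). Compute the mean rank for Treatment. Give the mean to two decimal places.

Sorted (descending): 24, 24, 24, 15, 14, 8, 7, 6
The 3 values of 24 occupy positions 1–3 → each gets rank 1.
Treatment values → pooled ranks: 7→7, 24→1, 8→6, 6→8
Mean rank = (7 + 1 + 6 + 8) / 4 = 5.50

5.50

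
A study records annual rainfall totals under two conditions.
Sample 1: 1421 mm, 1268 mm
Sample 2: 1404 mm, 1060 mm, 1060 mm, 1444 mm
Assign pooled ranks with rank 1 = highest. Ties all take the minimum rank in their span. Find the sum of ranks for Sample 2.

14

Sorted (descending): 1444, 1421, 1404, 1268, 1060, 1060
The 2 values of 1060 occupy positions 5–6 → each gets rank 5.
Sample 2 values → pooled ranks: 1404→3, 1060→5, 1060→5, 1444→1
Rank sum = 3 + 5 + 5 + 1 = 14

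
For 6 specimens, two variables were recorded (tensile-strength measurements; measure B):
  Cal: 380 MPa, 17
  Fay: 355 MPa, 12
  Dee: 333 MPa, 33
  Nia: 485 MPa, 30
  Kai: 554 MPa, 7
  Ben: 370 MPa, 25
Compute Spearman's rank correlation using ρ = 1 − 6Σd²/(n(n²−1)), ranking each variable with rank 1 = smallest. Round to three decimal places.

-0.486

Ranks of variable 1: 4, 2, 1, 5, 6, 3
Ranks of variable 2: 3, 2, 6, 5, 1, 4
d = r₁ − r₂: 1, 0, -5, 0, 5, -1
d²: 1, 0, 25, 0, 25, 1; Σd² = 52
ρ = 1 − 6·52/(6·35) = 1 − 312/210 = -0.486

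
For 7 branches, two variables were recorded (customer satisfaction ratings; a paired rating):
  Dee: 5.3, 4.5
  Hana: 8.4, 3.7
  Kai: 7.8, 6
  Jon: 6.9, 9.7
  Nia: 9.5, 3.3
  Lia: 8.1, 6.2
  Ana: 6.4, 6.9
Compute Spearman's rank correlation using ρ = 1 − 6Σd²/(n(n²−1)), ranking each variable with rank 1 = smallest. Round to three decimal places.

Ranks of variable 1: 1, 6, 4, 3, 7, 5, 2
Ranks of variable 2: 3, 2, 4, 7, 1, 5, 6
d = r₁ − r₂: -2, 4, 0, -4, 6, 0, -4
d²: 4, 16, 0, 16, 36, 0, 16; Σd² = 88
ρ = 1 − 6·88/(7·48) = 1 − 528/336 = -0.571

-0.571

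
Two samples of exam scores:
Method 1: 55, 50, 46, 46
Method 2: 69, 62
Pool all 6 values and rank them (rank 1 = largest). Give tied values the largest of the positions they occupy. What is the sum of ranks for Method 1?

Sorted (descending): 69, 62, 55, 50, 46, 46
The 2 values of 46 occupy positions 5–6 → each gets rank 6.
Method 1 values → pooled ranks: 55→3, 50→4, 46→6, 46→6
Rank sum = 3 + 4 + 6 + 6 = 19

19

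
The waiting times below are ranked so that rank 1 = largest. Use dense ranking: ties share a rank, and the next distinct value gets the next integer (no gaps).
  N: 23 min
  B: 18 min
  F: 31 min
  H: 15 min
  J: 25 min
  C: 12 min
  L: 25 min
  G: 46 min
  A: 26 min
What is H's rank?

Sorted (descending): 46, 31, 26, 25, 25, 23, 18, 15, 12
The 2 values of 25 share dense rank 4.
Remaining distinct values take the next consecutive integers.
H has value 15 min → rank 7.

7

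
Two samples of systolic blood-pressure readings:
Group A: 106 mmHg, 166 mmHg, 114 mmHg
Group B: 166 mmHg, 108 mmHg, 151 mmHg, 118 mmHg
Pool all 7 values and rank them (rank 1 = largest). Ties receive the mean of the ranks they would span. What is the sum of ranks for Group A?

13.5

Sorted (descending): 166, 166, 151, 118, 114, 108, 106
The 2 values of 166 occupy positions 1–2 → average rank (1+2)/2 = 1.5.
Group A values → pooled ranks: 106→7, 166→1.5, 114→5
Rank sum = 7 + 1.5 + 5 = 13.5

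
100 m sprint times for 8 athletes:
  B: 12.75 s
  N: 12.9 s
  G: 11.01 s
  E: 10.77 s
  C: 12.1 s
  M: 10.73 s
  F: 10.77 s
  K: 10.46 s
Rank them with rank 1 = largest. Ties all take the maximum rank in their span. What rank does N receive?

1

Sorted (descending): 12.9, 12.75, 12.1, 11.01, 10.77, 10.77, 10.73, 10.46
The 2 values of 10.77 occupy positions 5–6 → each gets rank 6.
N has value 12.9 s → rank 1.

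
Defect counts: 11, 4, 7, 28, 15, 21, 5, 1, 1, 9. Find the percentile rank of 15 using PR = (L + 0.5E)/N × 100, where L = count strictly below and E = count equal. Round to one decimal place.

75.0

N = 10.
Strictly below 15: 7. Equal to 15: 1.
PR = (7 + 0.5·1)/10 × 100 = 75.0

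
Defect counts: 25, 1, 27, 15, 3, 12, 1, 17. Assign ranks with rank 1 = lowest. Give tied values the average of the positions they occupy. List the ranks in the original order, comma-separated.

Sorted (ascending): 1, 1, 3, 12, 15, 17, 25, 27
The 2 values of 1 occupy positions 1–2 → average rank (1+2)/2 = 1.5.

7, 1.5, 8, 5, 3, 4, 1.5, 6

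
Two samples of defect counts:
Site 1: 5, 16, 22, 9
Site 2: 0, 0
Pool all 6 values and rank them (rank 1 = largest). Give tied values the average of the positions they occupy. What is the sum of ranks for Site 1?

10

Sorted (descending): 22, 16, 9, 5, 0, 0
The 2 values of 0 occupy positions 5–6 → average rank (5+6)/2 = 5.5.
Site 1 values → pooled ranks: 5→4, 16→2, 22→1, 9→3
Rank sum = 4 + 2 + 1 + 3 = 10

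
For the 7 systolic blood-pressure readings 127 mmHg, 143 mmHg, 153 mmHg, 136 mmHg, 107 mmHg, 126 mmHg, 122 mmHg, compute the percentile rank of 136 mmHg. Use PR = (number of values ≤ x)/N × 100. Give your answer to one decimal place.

71.4

N = 7.
Strictly below 136: 4. Equal to 136: 1.
PR = 5/7 × 100 = 71.4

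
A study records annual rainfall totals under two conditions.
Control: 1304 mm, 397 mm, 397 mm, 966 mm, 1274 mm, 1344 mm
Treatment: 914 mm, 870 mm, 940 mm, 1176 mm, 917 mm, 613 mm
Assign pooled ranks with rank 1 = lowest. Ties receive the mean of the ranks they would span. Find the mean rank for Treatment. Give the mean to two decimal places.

5.67

Sorted (ascending): 397, 397, 613, 870, 914, 917, 940, 966, 1176, 1274, 1304, 1344
The 2 values of 397 occupy positions 1–2 → average rank (1+2)/2 = 1.5.
Treatment values → pooled ranks: 914→5, 870→4, 940→7, 1176→9, 917→6, 613→3
Mean rank = (5 + 4 + 7 + 9 + 6 + 3) / 6 = 5.67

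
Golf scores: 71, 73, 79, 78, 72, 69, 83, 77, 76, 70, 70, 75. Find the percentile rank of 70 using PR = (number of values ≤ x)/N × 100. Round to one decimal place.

N = 12.
Strictly below 70: 1. Equal to 70: 2.
PR = 3/12 × 100 = 25.0

25.0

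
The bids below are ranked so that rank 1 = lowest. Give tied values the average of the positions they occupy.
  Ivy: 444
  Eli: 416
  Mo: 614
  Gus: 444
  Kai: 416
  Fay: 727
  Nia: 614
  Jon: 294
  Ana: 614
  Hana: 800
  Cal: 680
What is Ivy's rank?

4.5

Sorted (ascending): 294, 416, 416, 444, 444, 614, 614, 614, 680, 727, 800
The 2 values of 416 occupy positions 2–3 → average rank (2+3)/2 = 2.5.
The 2 values of 444 occupy positions 4–5 → average rank (4+5)/2 = 4.5.
The 3 values of 614 occupy positions 6–8 → average rank 7.
Ivy has value 444 → rank 4.5.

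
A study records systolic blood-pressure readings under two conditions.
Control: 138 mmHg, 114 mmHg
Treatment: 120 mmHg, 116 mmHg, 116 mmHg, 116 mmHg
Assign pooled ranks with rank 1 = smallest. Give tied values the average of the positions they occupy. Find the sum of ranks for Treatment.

Sorted (ascending): 114, 116, 116, 116, 120, 138
The 3 values of 116 occupy positions 2–4 → average rank 3.
Treatment values → pooled ranks: 120→5, 116→3, 116→3, 116→3
Rank sum = 5 + 3 + 3 + 3 = 14

14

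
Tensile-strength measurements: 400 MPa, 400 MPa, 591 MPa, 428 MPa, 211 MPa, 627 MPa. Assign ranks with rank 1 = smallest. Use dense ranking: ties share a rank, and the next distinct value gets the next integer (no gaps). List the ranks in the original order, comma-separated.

Sorted (ascending): 211, 400, 400, 428, 591, 627
The 2 values of 400 share dense rank 2.
Remaining distinct values take the next consecutive integers.

2, 2, 4, 3, 1, 5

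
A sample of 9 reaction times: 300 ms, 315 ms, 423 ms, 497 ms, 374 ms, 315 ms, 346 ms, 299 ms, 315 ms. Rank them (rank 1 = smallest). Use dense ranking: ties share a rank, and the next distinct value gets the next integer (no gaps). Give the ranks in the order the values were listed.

2, 3, 6, 7, 5, 3, 4, 1, 3

Sorted (ascending): 299, 300, 315, 315, 315, 346, 374, 423, 497
The 3 values of 315 share dense rank 3.
Remaining distinct values take the next consecutive integers.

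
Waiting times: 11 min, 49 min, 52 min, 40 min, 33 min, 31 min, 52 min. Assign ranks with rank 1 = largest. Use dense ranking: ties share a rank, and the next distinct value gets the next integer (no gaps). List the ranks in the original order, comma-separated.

6, 2, 1, 3, 4, 5, 1

Sorted (descending): 52, 52, 49, 40, 33, 31, 11
The 2 values of 52 share dense rank 1.
Remaining distinct values take the next consecutive integers.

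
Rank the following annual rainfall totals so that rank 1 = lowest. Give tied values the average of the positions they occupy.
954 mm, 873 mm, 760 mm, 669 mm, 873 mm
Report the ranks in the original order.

Sorted (ascending): 669, 760, 873, 873, 954
The 2 values of 873 occupy positions 3–4 → average rank (3+4)/2 = 3.5.

5, 3.5, 2, 1, 3.5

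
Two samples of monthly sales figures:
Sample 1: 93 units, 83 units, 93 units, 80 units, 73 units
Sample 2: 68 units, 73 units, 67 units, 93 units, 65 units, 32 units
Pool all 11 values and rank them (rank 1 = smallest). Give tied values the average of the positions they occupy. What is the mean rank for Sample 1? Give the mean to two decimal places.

Sorted (ascending): 32, 65, 67, 68, 73, 73, 80, 83, 93, 93, 93
The 2 values of 73 occupy positions 5–6 → average rank (5+6)/2 = 5.5.
The 3 values of 93 occupy positions 9–11 → average rank 10.
Sample 1 values → pooled ranks: 93→10, 83→8, 93→10, 80→7, 73→5.5
Mean rank = (10 + 8 + 10 + 7 + 5.5) / 5 = 8.10

8.10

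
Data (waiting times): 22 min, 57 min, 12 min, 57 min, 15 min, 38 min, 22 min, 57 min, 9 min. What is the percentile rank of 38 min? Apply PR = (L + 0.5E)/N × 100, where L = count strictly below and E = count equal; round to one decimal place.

61.1

N = 9.
Strictly below 38: 5. Equal to 38: 1.
PR = (5 + 0.5·1)/9 × 100 = 61.1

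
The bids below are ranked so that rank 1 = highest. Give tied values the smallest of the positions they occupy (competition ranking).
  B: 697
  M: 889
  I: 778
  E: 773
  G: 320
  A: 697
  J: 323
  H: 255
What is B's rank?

Sorted (descending): 889, 778, 773, 697, 697, 323, 320, 255
The 2 values of 697 occupy positions 4–5 → each gets rank 4.
B has value 697 → rank 4.

4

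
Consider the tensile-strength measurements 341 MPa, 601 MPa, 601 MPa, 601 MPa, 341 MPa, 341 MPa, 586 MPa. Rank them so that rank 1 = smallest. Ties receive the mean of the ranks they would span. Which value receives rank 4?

Sorted (ascending): 341, 341, 341, 586, 601, 601, 601
The 3 values of 341 occupy positions 1–3 → average rank 2.
The 3 values of 601 occupy positions 5–7 → average rank 6.
Rank 4 → value 586.

586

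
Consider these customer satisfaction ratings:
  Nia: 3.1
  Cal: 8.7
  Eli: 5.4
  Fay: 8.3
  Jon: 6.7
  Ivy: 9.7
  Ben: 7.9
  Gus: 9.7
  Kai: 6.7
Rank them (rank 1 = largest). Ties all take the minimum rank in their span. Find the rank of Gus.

Sorted (descending): 9.7, 9.7, 8.7, 8.3, 7.9, 6.7, 6.7, 5.4, 3.1
The 2 values of 9.7 occupy positions 1–2 → each gets rank 1.
The 2 values of 6.7 occupy positions 6–7 → each gets rank 6.
Gus has value 9.7 → rank 1.

1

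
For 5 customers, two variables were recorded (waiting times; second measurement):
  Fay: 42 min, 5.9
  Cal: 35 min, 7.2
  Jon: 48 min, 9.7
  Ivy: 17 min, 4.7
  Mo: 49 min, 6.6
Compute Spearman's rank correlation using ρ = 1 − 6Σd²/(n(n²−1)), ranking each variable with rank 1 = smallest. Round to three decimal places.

0.500

Ranks of variable 1: 3, 2, 4, 1, 5
Ranks of variable 2: 2, 4, 5, 1, 3
d = r₁ − r₂: 1, -2, -1, 0, 2
d²: 1, 4, 1, 0, 4; Σd² = 10
ρ = 1 − 6·10/(5·24) = 1 − 60/120 = 0.500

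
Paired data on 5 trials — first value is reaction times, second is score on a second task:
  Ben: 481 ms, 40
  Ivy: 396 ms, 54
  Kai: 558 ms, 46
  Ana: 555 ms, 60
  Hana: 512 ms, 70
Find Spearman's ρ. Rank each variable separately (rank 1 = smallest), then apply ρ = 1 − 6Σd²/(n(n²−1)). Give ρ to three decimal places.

0.100

Ranks of variable 1: 2, 1, 5, 4, 3
Ranks of variable 2: 1, 3, 2, 4, 5
d = r₁ − r₂: 1, -2, 3, 0, -2
d²: 1, 4, 9, 0, 4; Σd² = 18
ρ = 1 − 6·18/(5·24) = 1 − 108/120 = 0.100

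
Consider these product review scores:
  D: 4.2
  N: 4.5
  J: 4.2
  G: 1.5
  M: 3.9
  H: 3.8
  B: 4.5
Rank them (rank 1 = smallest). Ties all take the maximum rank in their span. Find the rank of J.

Sorted (ascending): 1.5, 3.8, 3.9, 4.2, 4.2, 4.5, 4.5
The 2 values of 4.2 occupy positions 4–5 → each gets rank 5.
The 2 values of 4.5 occupy positions 6–7 → each gets rank 7.
J has value 4.2 → rank 5.

5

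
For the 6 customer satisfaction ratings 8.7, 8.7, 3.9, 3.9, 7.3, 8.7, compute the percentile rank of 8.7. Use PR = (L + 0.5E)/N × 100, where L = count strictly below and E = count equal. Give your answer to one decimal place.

75.0

N = 6.
Strictly below 8.7: 3. Equal to 8.7: 3.
PR = (3 + 0.5·3)/6 × 100 = 75.0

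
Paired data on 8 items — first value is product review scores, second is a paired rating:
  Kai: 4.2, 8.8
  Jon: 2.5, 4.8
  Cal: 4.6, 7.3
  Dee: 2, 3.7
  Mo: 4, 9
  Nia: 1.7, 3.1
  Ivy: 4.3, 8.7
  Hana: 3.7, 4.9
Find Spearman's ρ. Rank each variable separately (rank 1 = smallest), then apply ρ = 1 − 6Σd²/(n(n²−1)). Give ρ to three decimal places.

0.762

Ranks of variable 1: 6, 3, 8, 2, 5, 1, 7, 4
Ranks of variable 2: 7, 3, 5, 2, 8, 1, 6, 4
d = r₁ − r₂: -1, 0, 3, 0, -3, 0, 1, 0
d²: 1, 0, 9, 0, 9, 0, 1, 0; Σd² = 20
ρ = 1 − 6·20/(8·63) = 1 − 120/504 = 0.762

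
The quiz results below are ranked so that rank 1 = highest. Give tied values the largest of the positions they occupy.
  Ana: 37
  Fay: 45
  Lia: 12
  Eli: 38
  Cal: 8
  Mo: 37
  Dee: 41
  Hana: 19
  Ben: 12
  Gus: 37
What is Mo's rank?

Sorted (descending): 45, 41, 38, 37, 37, 37, 19, 12, 12, 8
The 3 values of 37 occupy positions 4–6 → each gets rank 6.
The 2 values of 12 occupy positions 8–9 → each gets rank 9.
Mo has value 37 → rank 6.

6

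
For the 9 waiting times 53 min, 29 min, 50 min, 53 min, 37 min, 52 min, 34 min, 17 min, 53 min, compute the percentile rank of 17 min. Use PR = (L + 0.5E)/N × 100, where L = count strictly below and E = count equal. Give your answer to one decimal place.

N = 9.
Strictly below 17: 0. Equal to 17: 1.
PR = (0 + 0.5·1)/9 × 100 = 5.6

5.6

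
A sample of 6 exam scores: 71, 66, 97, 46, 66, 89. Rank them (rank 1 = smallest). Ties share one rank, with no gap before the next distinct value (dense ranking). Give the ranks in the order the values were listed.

3, 2, 5, 1, 2, 4

Sorted (ascending): 46, 66, 66, 71, 89, 97
The 2 values of 66 share dense rank 2.
Remaining distinct values take the next consecutive integers.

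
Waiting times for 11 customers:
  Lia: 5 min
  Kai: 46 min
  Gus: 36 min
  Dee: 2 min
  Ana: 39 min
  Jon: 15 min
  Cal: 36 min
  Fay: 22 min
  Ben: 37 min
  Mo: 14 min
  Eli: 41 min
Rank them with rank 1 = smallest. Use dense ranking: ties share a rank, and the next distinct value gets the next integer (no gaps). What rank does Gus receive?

Sorted (ascending): 2, 5, 14, 15, 22, 36, 36, 37, 39, 41, 46
The 2 values of 36 share dense rank 6.
Remaining distinct values take the next consecutive integers.
Gus has value 36 min → rank 6.

6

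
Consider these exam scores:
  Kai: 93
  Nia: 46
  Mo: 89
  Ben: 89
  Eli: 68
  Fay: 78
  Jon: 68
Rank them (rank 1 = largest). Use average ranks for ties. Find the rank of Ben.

2.5

Sorted (descending): 93, 89, 89, 78, 68, 68, 46
The 2 values of 89 occupy positions 2–3 → average rank (2+3)/2 = 2.5.
The 2 values of 68 occupy positions 5–6 → average rank (5+6)/2 = 5.5.
Ben has value 89 → rank 2.5.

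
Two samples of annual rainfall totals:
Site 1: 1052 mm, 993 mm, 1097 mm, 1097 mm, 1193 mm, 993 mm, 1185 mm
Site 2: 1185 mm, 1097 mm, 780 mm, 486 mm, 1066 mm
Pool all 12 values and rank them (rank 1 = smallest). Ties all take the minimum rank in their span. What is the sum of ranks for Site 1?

Sorted (ascending): 486, 780, 993, 993, 1052, 1066, 1097, 1097, 1097, 1185, 1185, 1193
The 2 values of 993 occupy positions 3–4 → each gets rank 3.
The 3 values of 1097 occupy positions 7–9 → each gets rank 7.
The 2 values of 1185 occupy positions 10–11 → each gets rank 10.
Site 1 values → pooled ranks: 1052→5, 993→3, 1097→7, 1097→7, 1193→12, 993→3, 1185→10
Rank sum = 5 + 3 + 7 + 7 + 12 + 3 + 10 = 47

47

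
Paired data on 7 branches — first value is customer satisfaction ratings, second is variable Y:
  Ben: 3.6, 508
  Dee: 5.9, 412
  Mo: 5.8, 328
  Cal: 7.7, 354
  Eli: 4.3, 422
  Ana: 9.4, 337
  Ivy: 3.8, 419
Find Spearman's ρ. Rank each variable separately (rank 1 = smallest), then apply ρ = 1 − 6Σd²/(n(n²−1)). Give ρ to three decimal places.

Ranks of variable 1: 1, 5, 4, 6, 3, 7, 2
Ranks of variable 2: 7, 4, 1, 3, 6, 2, 5
d = r₁ − r₂: -6, 1, 3, 3, -3, 5, -3
d²: 36, 1, 9, 9, 9, 25, 9; Σd² = 98
ρ = 1 − 6·98/(7·48) = 1 − 588/336 = -0.750

-0.750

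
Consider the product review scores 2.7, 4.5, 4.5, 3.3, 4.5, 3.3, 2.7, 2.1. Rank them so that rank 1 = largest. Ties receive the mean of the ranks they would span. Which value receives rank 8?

Sorted (descending): 4.5, 4.5, 4.5, 3.3, 3.3, 2.7, 2.7, 2.1
The 3 values of 4.5 occupy positions 1–3 → average rank 2.
The 2 values of 3.3 occupy positions 4–5 → average rank (4+5)/2 = 4.5.
The 2 values of 2.7 occupy positions 6–7 → average rank (6+7)/2 = 6.5.
Rank 8 → value 2.1.

2.1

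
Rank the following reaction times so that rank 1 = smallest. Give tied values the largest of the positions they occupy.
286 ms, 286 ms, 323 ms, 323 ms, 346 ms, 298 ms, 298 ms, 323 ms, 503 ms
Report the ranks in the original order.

2, 2, 7, 7, 8, 4, 4, 7, 9

Sorted (ascending): 286, 286, 298, 298, 323, 323, 323, 346, 503
The 2 values of 286 occupy positions 1–2 → each gets rank 2.
The 2 values of 298 occupy positions 3–4 → each gets rank 4.
The 3 values of 323 occupy positions 5–7 → each gets rank 7.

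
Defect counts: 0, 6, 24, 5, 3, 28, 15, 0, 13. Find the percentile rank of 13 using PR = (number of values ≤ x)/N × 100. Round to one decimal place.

66.7

N = 9.
Strictly below 13: 5. Equal to 13: 1.
PR = 6/9 × 100 = 66.7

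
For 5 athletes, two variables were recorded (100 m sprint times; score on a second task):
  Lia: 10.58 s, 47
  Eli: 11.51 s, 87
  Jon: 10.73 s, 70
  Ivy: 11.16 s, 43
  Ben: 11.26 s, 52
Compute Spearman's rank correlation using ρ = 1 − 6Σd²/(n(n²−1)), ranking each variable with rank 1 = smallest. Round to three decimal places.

Ranks of variable 1: 1, 5, 2, 3, 4
Ranks of variable 2: 2, 5, 4, 1, 3
d = r₁ − r₂: -1, 0, -2, 2, 1
d²: 1, 0, 4, 4, 1; Σd² = 10
ρ = 1 − 6·10/(5·24) = 1 − 60/120 = 0.500

0.500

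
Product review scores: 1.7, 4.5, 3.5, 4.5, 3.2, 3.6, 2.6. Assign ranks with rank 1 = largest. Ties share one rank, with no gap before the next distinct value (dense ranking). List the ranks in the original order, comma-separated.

6, 1, 3, 1, 4, 2, 5

Sorted (descending): 4.5, 4.5, 3.6, 3.5, 3.2, 2.6, 1.7
The 2 values of 4.5 share dense rank 1.
Remaining distinct values take the next consecutive integers.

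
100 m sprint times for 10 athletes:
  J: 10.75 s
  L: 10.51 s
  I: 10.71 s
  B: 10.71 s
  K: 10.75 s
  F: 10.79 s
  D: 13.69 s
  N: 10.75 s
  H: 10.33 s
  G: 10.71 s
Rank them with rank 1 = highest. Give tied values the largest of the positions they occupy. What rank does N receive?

Sorted (descending): 13.69, 10.79, 10.75, 10.75, 10.75, 10.71, 10.71, 10.71, 10.51, 10.33
The 3 values of 10.75 occupy positions 3–5 → each gets rank 5.
The 3 values of 10.71 occupy positions 6–8 → each gets rank 8.
N has value 10.75 s → rank 5.

5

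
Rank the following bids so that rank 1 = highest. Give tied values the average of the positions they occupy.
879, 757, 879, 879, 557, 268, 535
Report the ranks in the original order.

2, 4, 2, 2, 5, 7, 6

Sorted (descending): 879, 879, 879, 757, 557, 535, 268
The 3 values of 879 occupy positions 1–3 → average rank 2.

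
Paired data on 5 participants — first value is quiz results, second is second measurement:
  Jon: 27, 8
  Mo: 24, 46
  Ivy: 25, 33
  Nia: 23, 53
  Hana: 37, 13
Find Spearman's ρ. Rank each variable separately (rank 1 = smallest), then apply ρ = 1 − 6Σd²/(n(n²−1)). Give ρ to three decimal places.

-0.900

Ranks of variable 1: 4, 2, 3, 1, 5
Ranks of variable 2: 1, 4, 3, 5, 2
d = r₁ − r₂: 3, -2, 0, -4, 3
d²: 9, 4, 0, 16, 9; Σd² = 38
ρ = 1 − 6·38/(5·24) = 1 − 228/120 = -0.900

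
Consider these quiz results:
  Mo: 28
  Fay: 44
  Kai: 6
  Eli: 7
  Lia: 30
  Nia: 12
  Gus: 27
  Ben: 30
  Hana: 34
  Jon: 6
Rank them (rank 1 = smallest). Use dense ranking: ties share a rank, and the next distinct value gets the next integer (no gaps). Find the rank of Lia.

Sorted (ascending): 6, 6, 7, 12, 27, 28, 30, 30, 34, 44
The 2 values of 6 share dense rank 1.
The 2 values of 30 share dense rank 6.
Remaining distinct values take the next consecutive integers.
Lia has value 30 → rank 6.

6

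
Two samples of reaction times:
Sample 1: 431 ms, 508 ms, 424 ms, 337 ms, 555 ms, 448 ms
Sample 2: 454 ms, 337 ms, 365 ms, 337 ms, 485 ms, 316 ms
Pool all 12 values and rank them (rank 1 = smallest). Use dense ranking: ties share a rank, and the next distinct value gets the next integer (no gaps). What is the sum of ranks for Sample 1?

36

Sorted (ascending): 316, 337, 337, 337, 365, 424, 431, 448, 454, 485, 508, 555
The 3 values of 337 share dense rank 2.
Remaining distinct values take the next consecutive integers.
Sample 1 values → pooled ranks: 431→5, 508→9, 424→4, 337→2, 555→10, 448→6
Rank sum = 5 + 9 + 4 + 2 + 10 + 6 = 36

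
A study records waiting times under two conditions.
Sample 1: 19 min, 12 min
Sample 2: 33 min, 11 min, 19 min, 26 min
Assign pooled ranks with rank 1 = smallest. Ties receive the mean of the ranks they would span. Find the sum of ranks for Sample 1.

5.5

Sorted (ascending): 11, 12, 19, 19, 26, 33
The 2 values of 19 occupy positions 3–4 → average rank (3+4)/2 = 3.5.
Sample 1 values → pooled ranks: 19→3.5, 12→2
Rank sum = 3.5 + 2 = 5.5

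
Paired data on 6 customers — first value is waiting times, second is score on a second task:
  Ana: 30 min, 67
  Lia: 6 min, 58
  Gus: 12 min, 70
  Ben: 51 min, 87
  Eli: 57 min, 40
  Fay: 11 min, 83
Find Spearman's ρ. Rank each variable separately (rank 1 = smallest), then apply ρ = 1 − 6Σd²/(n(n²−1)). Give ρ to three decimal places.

Ranks of variable 1: 4, 1, 3, 5, 6, 2
Ranks of variable 2: 3, 2, 4, 6, 1, 5
d = r₁ − r₂: 1, -1, -1, -1, 5, -3
d²: 1, 1, 1, 1, 25, 9; Σd² = 38
ρ = 1 − 6·38/(6·35) = 1 − 228/210 = -0.086

-0.086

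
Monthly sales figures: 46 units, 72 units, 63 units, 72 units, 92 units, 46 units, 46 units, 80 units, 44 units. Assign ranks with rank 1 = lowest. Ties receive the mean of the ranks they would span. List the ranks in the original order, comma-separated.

Sorted (ascending): 44, 46, 46, 46, 63, 72, 72, 80, 92
The 3 values of 46 occupy positions 2–4 → average rank 3.
The 2 values of 72 occupy positions 6–7 → average rank (6+7)/2 = 6.5.

3, 6.5, 5, 6.5, 9, 3, 3, 8, 1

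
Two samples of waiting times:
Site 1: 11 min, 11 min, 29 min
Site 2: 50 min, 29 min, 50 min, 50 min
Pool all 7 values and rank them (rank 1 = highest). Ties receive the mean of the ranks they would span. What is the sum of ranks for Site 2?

10.5

Sorted (descending): 50, 50, 50, 29, 29, 11, 11
The 3 values of 50 occupy positions 1–3 → average rank 2.
The 2 values of 29 occupy positions 4–5 → average rank (4+5)/2 = 4.5.
The 2 values of 11 occupy positions 6–7 → average rank (6+7)/2 = 6.5.
Site 2 values → pooled ranks: 50→2, 29→4.5, 50→2, 50→2
Rank sum = 2 + 4.5 + 2 + 2 = 10.5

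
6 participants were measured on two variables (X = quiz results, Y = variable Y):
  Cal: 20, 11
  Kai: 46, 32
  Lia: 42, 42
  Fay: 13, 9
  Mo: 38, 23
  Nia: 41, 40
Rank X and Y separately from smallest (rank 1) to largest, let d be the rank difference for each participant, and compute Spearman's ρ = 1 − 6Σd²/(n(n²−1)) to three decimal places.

Ranks of variable 1: 2, 6, 5, 1, 3, 4
Ranks of variable 2: 2, 4, 6, 1, 3, 5
d = r₁ − r₂: 0, 2, -1, 0, 0, -1
d²: 0, 4, 1, 0, 0, 1; Σd² = 6
ρ = 1 − 6·6/(6·35) = 1 − 36/210 = 0.829

0.829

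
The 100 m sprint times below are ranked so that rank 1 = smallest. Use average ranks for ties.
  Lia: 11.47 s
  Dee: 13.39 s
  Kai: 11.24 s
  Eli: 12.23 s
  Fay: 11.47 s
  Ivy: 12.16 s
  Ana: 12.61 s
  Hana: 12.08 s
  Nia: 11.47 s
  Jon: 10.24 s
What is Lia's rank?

4

Sorted (ascending): 10.24, 11.24, 11.47, 11.47, 11.47, 12.08, 12.16, 12.23, 12.61, 13.39
The 3 values of 11.47 occupy positions 3–5 → average rank 4.
Lia has value 11.47 s → rank 4.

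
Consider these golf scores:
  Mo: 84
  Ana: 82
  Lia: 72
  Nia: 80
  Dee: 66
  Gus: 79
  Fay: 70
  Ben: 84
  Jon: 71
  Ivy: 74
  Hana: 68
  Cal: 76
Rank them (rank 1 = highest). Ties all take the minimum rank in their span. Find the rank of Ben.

1

Sorted (descending): 84, 84, 82, 80, 79, 76, 74, 72, 71, 70, 68, 66
The 2 values of 84 occupy positions 1–2 → each gets rank 1.
Ben has value 84 → rank 1.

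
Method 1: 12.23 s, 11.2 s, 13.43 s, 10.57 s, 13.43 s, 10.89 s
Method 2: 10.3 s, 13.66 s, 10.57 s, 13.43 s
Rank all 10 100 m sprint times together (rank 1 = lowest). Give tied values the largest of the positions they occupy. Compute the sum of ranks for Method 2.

23

Sorted (ascending): 10.3, 10.57, 10.57, 10.89, 11.2, 12.23, 13.43, 13.43, 13.43, 13.66
The 2 values of 10.57 occupy positions 2–3 → each gets rank 3.
The 3 values of 13.43 occupy positions 7–9 → each gets rank 9.
Method 2 values → pooled ranks: 10.3→1, 13.66→10, 10.57→3, 13.43→9
Rank sum = 1 + 10 + 3 + 9 = 23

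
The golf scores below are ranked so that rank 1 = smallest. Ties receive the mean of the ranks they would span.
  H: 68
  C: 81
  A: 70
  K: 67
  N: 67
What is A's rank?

4

Sorted (ascending): 67, 67, 68, 70, 81
The 2 values of 67 occupy positions 1–2 → average rank (1+2)/2 = 1.5.
A has value 70 → rank 4.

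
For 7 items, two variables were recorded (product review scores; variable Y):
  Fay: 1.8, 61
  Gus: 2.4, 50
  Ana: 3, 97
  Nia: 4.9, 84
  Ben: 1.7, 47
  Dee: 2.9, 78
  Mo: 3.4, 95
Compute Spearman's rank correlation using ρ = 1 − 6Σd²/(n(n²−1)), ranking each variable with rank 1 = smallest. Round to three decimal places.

Ranks of variable 1: 2, 3, 5, 7, 1, 4, 6
Ranks of variable 2: 3, 2, 7, 5, 1, 4, 6
d = r₁ − r₂: -1, 1, -2, 2, 0, 0, 0
d²: 1, 1, 4, 4, 0, 0, 0; Σd² = 10
ρ = 1 − 6·10/(7·48) = 1 − 60/336 = 0.821

0.821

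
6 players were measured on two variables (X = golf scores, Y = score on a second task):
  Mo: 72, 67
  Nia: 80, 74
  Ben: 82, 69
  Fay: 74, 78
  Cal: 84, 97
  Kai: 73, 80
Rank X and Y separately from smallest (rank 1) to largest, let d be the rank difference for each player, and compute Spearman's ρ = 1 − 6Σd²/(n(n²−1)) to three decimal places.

Ranks of variable 1: 1, 4, 5, 3, 6, 2
Ranks of variable 2: 1, 3, 2, 4, 6, 5
d = r₁ − r₂: 0, 1, 3, -1, 0, -3
d²: 0, 1, 9, 1, 0, 9; Σd² = 20
ρ = 1 − 6·20/(6·35) = 1 − 120/210 = 0.429

0.429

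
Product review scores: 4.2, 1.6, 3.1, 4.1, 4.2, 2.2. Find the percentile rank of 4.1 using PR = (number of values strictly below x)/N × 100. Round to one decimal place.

50.0

N = 6.
Strictly below 4.1: 3. Equal to 4.1: 1.
PR = 3/6 × 100 = 50.0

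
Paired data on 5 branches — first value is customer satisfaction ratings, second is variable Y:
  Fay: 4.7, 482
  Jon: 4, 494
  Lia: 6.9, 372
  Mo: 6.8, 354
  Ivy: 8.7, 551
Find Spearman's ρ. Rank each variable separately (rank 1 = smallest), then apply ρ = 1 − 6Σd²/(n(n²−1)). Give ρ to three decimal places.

0.100

Ranks of variable 1: 2, 1, 4, 3, 5
Ranks of variable 2: 3, 4, 2, 1, 5
d = r₁ − r₂: -1, -3, 2, 2, 0
d²: 1, 9, 4, 4, 0; Σd² = 18
ρ = 1 − 6·18/(5·24) = 1 − 108/120 = 0.100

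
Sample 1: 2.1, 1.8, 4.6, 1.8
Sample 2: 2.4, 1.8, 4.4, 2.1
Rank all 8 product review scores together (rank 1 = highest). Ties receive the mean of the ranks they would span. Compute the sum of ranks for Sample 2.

16.5

Sorted (descending): 4.6, 4.4, 2.4, 2.1, 2.1, 1.8, 1.8, 1.8
The 2 values of 2.1 occupy positions 4–5 → average rank (4+5)/2 = 4.5.
The 3 values of 1.8 occupy positions 6–8 → average rank 7.
Sample 2 values → pooled ranks: 2.4→3, 1.8→7, 4.4→2, 2.1→4.5
Rank sum = 3 + 7 + 2 + 4.5 = 16.5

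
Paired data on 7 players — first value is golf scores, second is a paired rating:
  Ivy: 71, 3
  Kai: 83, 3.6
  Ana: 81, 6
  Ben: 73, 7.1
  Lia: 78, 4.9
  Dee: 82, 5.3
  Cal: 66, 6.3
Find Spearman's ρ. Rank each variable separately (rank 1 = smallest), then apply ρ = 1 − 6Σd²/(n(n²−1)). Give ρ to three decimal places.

Ranks of variable 1: 2, 7, 5, 3, 4, 6, 1
Ranks of variable 2: 1, 2, 5, 7, 3, 4, 6
d = r₁ − r₂: 1, 5, 0, -4, 1, 2, -5
d²: 1, 25, 0, 16, 1, 4, 25; Σd² = 72
ρ = 1 − 6·72/(7·48) = 1 − 432/336 = -0.286

-0.286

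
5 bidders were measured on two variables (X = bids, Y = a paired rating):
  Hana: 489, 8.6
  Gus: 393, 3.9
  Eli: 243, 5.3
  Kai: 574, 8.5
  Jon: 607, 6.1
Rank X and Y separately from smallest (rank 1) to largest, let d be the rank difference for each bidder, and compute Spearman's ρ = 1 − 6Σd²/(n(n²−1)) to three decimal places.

Ranks of variable 1: 3, 2, 1, 4, 5
Ranks of variable 2: 5, 1, 2, 4, 3
d = r₁ − r₂: -2, 1, -1, 0, 2
d²: 4, 1, 1, 0, 4; Σd² = 10
ρ = 1 − 6·10/(5·24) = 1 − 60/120 = 0.500

0.500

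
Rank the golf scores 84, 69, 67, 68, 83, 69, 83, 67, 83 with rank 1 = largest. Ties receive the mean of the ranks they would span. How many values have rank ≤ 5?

4

Sorted (descending): 84, 83, 83, 83, 69, 69, 68, 67, 67
The 3 values of 83 occupy positions 2–4 → average rank 3.
The 2 values of 69 occupy positions 5–6 → average rank (5+6)/2 = 5.5.
The 2 values of 67 occupy positions 8–9 → average rank (8+9)/2 = 8.5.
Ranks ≤ 5: {1, 3, 3, 3} → 4 values.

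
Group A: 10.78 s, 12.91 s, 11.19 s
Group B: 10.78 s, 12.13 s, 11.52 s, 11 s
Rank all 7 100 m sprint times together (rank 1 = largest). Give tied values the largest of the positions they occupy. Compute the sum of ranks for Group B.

Sorted (descending): 12.91, 12.13, 11.52, 11.19, 11, 10.78, 10.78
The 2 values of 10.78 occupy positions 6–7 → each gets rank 7.
Group B values → pooled ranks: 10.78→7, 12.13→2, 11.52→3, 11→5
Rank sum = 7 + 2 + 3 + 5 = 17

17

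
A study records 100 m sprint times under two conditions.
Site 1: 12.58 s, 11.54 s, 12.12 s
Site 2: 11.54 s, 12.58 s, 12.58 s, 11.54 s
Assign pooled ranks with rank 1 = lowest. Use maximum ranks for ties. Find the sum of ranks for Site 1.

Sorted (ascending): 11.54, 11.54, 11.54, 12.12, 12.58, 12.58, 12.58
The 3 values of 11.54 occupy positions 1–3 → each gets rank 3.
The 3 values of 12.58 occupy positions 5–7 → each gets rank 7.
Site 1 values → pooled ranks: 12.58→7, 11.54→3, 12.12→4
Rank sum = 7 + 3 + 4 = 14

14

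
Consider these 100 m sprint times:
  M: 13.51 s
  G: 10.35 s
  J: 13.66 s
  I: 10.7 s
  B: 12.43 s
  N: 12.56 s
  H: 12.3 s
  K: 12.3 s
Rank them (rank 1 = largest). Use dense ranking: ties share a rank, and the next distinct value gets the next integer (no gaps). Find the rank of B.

Sorted (descending): 13.66, 13.51, 12.56, 12.43, 12.3, 12.3, 10.7, 10.35
The 2 values of 12.3 share dense rank 5.
Remaining distinct values take the next consecutive integers.
B has value 12.43 s → rank 4.

4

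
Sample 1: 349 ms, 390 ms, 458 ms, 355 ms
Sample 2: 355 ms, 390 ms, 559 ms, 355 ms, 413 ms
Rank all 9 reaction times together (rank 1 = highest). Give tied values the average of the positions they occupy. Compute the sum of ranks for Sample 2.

22.5

Sorted (descending): 559, 458, 413, 390, 390, 355, 355, 355, 349
The 2 values of 390 occupy positions 4–5 → average rank (4+5)/2 = 4.5.
The 3 values of 355 occupy positions 6–8 → average rank 7.
Sample 2 values → pooled ranks: 355→7, 390→4.5, 559→1, 355→7, 413→3
Rank sum = 7 + 4.5 + 1 + 7 + 3 = 22.5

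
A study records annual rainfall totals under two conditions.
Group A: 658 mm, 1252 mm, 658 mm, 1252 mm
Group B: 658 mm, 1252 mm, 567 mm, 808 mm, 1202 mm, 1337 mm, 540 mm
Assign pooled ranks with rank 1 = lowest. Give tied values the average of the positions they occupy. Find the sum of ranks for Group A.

26

Sorted (ascending): 540, 567, 658, 658, 658, 808, 1202, 1252, 1252, 1252, 1337
The 3 values of 658 occupy positions 3–5 → average rank 4.
The 3 values of 1252 occupy positions 8–10 → average rank 9.
Group A values → pooled ranks: 658→4, 1252→9, 658→4, 1252→9
Rank sum = 4 + 9 + 4 + 9 = 26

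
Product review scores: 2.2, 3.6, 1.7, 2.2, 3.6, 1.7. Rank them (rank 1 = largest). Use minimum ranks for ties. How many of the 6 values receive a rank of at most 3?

Sorted (descending): 3.6, 3.6, 2.2, 2.2, 1.7, 1.7
The 2 values of 3.6 occupy positions 1–2 → each gets rank 1.
The 2 values of 2.2 occupy positions 3–4 → each gets rank 3.
The 2 values of 1.7 occupy positions 5–6 → each gets rank 5.
Ranks ≤ 3: {1, 1, 3, 3} → 4 values.

4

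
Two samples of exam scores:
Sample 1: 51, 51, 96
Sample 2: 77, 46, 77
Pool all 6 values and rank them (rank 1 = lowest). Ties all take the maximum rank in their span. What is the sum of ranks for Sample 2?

Sorted (ascending): 46, 51, 51, 77, 77, 96
The 2 values of 51 occupy positions 2–3 → each gets rank 3.
The 2 values of 77 occupy positions 4–5 → each gets rank 5.
Sample 2 values → pooled ranks: 77→5, 46→1, 77→5
Rank sum = 5 + 1 + 5 = 11

11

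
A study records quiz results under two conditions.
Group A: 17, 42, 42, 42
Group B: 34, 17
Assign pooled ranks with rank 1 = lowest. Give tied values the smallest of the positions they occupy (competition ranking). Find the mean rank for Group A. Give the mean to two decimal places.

3.25

Sorted (ascending): 17, 17, 34, 42, 42, 42
The 2 values of 17 occupy positions 1–2 → each gets rank 1.
The 3 values of 42 occupy positions 4–6 → each gets rank 4.
Group A values → pooled ranks: 17→1, 42→4, 42→4, 42→4
Mean rank = (1 + 4 + 4 + 4) / 4 = 3.25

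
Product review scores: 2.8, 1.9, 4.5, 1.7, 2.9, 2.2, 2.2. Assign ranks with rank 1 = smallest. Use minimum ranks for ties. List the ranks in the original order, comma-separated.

Sorted (ascending): 1.7, 1.9, 2.2, 2.2, 2.8, 2.9, 4.5
The 2 values of 2.2 occupy positions 3–4 → each gets rank 3.

5, 2, 7, 1, 6, 3, 3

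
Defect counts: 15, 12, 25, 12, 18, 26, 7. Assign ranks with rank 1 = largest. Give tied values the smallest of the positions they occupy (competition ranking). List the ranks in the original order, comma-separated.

Sorted (descending): 26, 25, 18, 15, 12, 12, 7
The 2 values of 12 occupy positions 5–6 → each gets rank 5.

4, 5, 2, 5, 3, 1, 7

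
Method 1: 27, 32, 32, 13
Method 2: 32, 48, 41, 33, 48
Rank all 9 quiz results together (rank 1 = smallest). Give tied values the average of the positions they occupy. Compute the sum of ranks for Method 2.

34

Sorted (ascending): 13, 27, 32, 32, 32, 33, 41, 48, 48
The 3 values of 32 occupy positions 3–5 → average rank 4.
The 2 values of 48 occupy positions 8–9 → average rank (8+9)/2 = 8.5.
Method 2 values → pooled ranks: 32→4, 48→8.5, 41→7, 33→6, 48→8.5
Rank sum = 4 + 8.5 + 7 + 6 + 8.5 = 34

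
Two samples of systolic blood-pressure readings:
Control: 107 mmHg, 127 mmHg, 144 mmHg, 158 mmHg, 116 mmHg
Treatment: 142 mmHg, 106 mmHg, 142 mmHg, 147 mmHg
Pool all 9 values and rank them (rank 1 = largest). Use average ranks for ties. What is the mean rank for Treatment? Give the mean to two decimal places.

Sorted (descending): 158, 147, 144, 142, 142, 127, 116, 107, 106
The 2 values of 142 occupy positions 4–5 → average rank (4+5)/2 = 4.5.
Treatment values → pooled ranks: 142→4.5, 106→9, 142→4.5, 147→2
Mean rank = (4.5 + 9 + 4.5 + 2) / 4 = 5.00

5.00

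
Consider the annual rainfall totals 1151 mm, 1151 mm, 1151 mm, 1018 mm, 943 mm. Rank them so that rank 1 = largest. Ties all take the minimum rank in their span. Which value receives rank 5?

943

Sorted (descending): 1151, 1151, 1151, 1018, 943
The 3 values of 1151 occupy positions 1–3 → each gets rank 1.
Rank 5 → value 943.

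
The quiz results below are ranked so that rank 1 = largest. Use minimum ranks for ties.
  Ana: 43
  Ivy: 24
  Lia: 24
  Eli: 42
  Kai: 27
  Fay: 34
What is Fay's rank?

3

Sorted (descending): 43, 42, 34, 27, 24, 24
The 2 values of 24 occupy positions 5–6 → each gets rank 5.
Fay has value 34 → rank 3.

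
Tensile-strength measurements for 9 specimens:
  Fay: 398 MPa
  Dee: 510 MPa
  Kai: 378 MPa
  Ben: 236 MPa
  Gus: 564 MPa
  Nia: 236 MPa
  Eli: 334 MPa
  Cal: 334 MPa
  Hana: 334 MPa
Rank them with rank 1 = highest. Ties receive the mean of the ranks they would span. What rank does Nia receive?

8.5

Sorted (descending): 564, 510, 398, 378, 334, 334, 334, 236, 236
The 3 values of 334 occupy positions 5–7 → average rank 6.
The 2 values of 236 occupy positions 8–9 → average rank (8+9)/2 = 8.5.
Nia has value 236 MPa → rank 8.5.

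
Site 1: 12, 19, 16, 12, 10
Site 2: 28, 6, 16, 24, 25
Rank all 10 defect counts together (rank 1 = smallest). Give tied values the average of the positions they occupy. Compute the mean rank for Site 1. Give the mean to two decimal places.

4.30

Sorted (ascending): 6, 10, 12, 12, 16, 16, 19, 24, 25, 28
The 2 values of 12 occupy positions 3–4 → average rank (3+4)/2 = 3.5.
The 2 values of 16 occupy positions 5–6 → average rank (5+6)/2 = 5.5.
Site 1 values → pooled ranks: 12→3.5, 19→7, 16→5.5, 12→3.5, 10→2
Mean rank = (3.5 + 7 + 5.5 + 3.5 + 2) / 5 = 4.30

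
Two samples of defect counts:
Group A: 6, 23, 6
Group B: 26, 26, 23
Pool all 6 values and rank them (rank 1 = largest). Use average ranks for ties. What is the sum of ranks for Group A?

Sorted (descending): 26, 26, 23, 23, 6, 6
The 2 values of 26 occupy positions 1–2 → average rank (1+2)/2 = 1.5.
The 2 values of 23 occupy positions 3–4 → average rank (3+4)/2 = 3.5.
The 2 values of 6 occupy positions 5–6 → average rank (5+6)/2 = 5.5.
Group A values → pooled ranks: 6→5.5, 23→3.5, 6→5.5
Rank sum = 5.5 + 3.5 + 5.5 = 14.5

14.5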